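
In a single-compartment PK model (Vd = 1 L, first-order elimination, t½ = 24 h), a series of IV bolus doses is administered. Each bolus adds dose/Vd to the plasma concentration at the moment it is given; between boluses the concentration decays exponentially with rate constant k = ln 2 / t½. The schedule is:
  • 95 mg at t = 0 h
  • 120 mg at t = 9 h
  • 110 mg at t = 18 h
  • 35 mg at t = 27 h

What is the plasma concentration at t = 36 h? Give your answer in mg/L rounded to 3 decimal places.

k = ln 2 / 24 = 0.02888 per h
Dose 1 (95 mg at t=0 h): 95·exp(−0.02888·36) = 33.588 mg/L
Dose 2 (120 mg at t=9 h): 120·exp(−0.02888·27) = 55.020 mg/L
Dose 3 (110 mg at t=18 h): 110·exp(−0.02888·18) = 65.406 mg/L
Dose 4 (35 mg at t=27 h): 35·exp(−0.02888·9) = 26.989 mg/L
C(36) = 33.588 + 55.020 + 65.406 + 26.989 = 181.003 mg/L

181.003 mg/L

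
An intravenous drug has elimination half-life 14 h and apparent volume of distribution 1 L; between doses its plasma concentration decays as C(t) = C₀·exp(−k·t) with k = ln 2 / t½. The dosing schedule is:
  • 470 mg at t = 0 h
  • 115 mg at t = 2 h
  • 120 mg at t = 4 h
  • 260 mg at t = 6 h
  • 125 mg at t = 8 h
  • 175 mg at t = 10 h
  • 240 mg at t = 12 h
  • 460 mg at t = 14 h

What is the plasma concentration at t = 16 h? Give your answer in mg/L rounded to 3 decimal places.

1322.719 mg/L

k = ln 2 / 14 = 0.04951 per h
Dose 1 (470 mg at t=0 h): 470·exp(−0.04951·16) = 212.845 mg/L
Dose 2 (115 mg at t=2 h): 115·exp(−0.04951·14) = 57.500 mg/L
Dose 3 (120 mg at t=4 h): 120·exp(−0.04951·12) = 66.245 mg/L
Dose 4 (260 mg at t=6 h): 260·exp(−0.04951·10) = 158.472 mg/L
Dose 5 (125 mg at t=8 h): 125·exp(−0.04951·8) = 84.119 mg/L
Dose 6 (175 mg at t=10 h): 175·exp(−0.04951·6) = 130.025 mg/L
Dose 7 (240 mg at t=12 h): 240·exp(−0.04951·4) = 196.880 mg/L
Dose 8 (460 mg at t=14 h): 460·exp(−0.04951·2) = 416.633 mg/L
C(16) = 212.845 + 57.500 + 66.245 + 158.472 + 84.119 + 130.025 + 196.880 + 416.633 = 1322.719 mg/L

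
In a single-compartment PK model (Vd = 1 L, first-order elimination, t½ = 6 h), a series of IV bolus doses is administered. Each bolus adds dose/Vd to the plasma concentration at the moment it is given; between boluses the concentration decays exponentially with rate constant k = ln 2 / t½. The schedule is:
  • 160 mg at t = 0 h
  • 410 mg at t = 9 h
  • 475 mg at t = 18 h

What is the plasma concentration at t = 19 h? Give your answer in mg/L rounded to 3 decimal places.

570.137 mg/L

k = ln 2 / 6 = 0.11552 per h
Dose 1 (160 mg at t=0 h): 160·exp(−0.11552·19) = 17.818 mg/L
Dose 2 (410 mg at t=9 h): 410·exp(−0.11552·10) = 129.142 mg/L
Dose 3 (475 mg at t=18 h): 475·exp(−0.11552·1) = 423.177 mg/L
C(19) = 17.818 + 129.142 + 423.177 = 570.137 mg/L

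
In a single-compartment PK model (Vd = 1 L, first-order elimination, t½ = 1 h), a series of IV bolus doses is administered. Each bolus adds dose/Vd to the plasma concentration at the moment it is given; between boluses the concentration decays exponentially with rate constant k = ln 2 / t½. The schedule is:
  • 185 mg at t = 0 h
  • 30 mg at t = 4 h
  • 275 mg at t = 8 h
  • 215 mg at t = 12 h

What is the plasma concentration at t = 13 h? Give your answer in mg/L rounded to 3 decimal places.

116.175 mg/L

k = ln 2 / 1 = 0.69315 per h
Dose 1 (185 mg at t=0 h): 185·exp(−0.69315·13) = 0.023 mg/L
Dose 2 (30 mg at t=4 h): 30·exp(−0.69315·9) = 0.059 mg/L
Dose 3 (275 mg at t=8 h): 275·exp(−0.69315·5) = 8.594 mg/L
Dose 4 (215 mg at t=12 h): 215·exp(−0.69315·1) = 107.500 mg/L
C(13) = 0.023 + 0.059 + 8.594 + 107.500 = 116.175 mg/L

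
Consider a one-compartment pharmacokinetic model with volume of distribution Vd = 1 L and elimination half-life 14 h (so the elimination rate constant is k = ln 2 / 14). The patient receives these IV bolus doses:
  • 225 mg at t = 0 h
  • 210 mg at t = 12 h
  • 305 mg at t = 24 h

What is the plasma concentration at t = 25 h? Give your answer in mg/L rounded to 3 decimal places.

k = ln 2 / 14 = 0.04951 per h
Dose 1 (225 mg at t=0 h): 225·exp(−0.04951·25) = 65.257 mg/L
Dose 2 (210 mg at t=12 h): 210·exp(−0.04951·13) = 110.329 mg/L
Dose 3 (305 mg at t=24 h): 305·exp(−0.04951·1) = 290.267 mg/L
C(25) = 65.257 + 110.329 + 290.267 = 465.854 mg/L

465.854 mg/L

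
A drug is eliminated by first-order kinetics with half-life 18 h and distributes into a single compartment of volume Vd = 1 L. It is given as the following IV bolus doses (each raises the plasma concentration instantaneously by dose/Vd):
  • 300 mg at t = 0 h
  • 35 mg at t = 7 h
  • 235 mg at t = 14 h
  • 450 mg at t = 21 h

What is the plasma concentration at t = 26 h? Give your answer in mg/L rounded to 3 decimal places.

k = ln 2 / 18 = 0.03851 per h
Dose 1 (300 mg at t=0 h): 300·exp(−0.03851·26) = 110.230 mg/L
Dose 2 (35 mg at t=7 h): 35·exp(−0.03851·19) = 16.839 mg/L
Dose 3 (235 mg at t=14 h): 235·exp(−0.03851·12) = 148.041 mg/L
Dose 4 (450 mg at t=21 h): 450·exp(−0.03851·5) = 371.187 mg/L
C(26) = 110.230 + 16.839 + 148.041 + 371.187 = 646.297 mg/L

646.297 mg/L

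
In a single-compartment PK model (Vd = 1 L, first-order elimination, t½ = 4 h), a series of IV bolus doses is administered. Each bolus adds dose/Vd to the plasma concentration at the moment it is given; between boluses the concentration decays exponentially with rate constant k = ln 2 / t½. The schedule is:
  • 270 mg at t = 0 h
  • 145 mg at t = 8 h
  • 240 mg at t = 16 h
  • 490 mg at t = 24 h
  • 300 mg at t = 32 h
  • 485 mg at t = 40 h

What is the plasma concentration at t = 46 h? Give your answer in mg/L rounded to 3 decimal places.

210.437 mg/L

k = ln 2 / 4 = 0.17329 per h
Dose 1 (270 mg at t=0 h): 270·exp(−0.17329·46) = 0.093 mg/L
Dose 2 (145 mg at t=8 h): 145·exp(−0.17329·38) = 0.200 mg/L
Dose 3 (240 mg at t=16 h): 240·exp(−0.17329·30) = 1.326 mg/L
Dose 4 (490 mg at t=24 h): 490·exp(−0.17329·22) = 10.828 mg/L
Dose 5 (300 mg at t=32 h): 300·exp(−0.17329·14) = 26.517 mg/L
Dose 6 (485 mg at t=40 h): 485·exp(−0.17329·6) = 171.473 mg/L
C(46) = 0.093 + 0.200 + 1.326 + 10.828 + 26.517 + 171.473 = 210.437 mg/L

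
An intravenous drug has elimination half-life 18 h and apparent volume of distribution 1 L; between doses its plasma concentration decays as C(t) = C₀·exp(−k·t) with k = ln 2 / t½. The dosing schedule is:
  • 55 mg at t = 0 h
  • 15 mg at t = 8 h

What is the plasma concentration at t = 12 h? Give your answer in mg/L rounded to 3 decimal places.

k = ln 2 / 18 = 0.03851 per h
Dose 1 (55 mg at t=0 h): 55·exp(−0.03851·12) = 34.648 mg/L
Dose 2 (15 mg at t=8 h): 15·exp(−0.03851·4) = 12.859 mg/L
C(12) = 34.648 + 12.859 = 47.506 mg/L

47.506 mg/L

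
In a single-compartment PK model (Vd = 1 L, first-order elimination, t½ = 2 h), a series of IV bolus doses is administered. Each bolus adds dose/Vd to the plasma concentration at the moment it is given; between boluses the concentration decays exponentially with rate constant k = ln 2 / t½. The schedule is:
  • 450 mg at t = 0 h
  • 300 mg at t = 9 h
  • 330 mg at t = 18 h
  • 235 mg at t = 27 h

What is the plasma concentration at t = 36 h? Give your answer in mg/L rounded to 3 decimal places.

11.058 mg/L

k = ln 2 / 2 = 0.34657 per h
Dose 1 (450 mg at t=0 h): 450·exp(−0.34657·36) = 0.002 mg/L
Dose 2 (300 mg at t=9 h): 300·exp(−0.34657·27) = 0.026 mg/L
Dose 3 (330 mg at t=18 h): 330·exp(−0.34657·18) = 0.645 mg/L
Dose 4 (235 mg at t=27 h): 235·exp(−0.34657·9) = 10.386 mg/L
C(36) = 0.002 + 0.026 + 0.645 + 10.386 = 11.058 mg/L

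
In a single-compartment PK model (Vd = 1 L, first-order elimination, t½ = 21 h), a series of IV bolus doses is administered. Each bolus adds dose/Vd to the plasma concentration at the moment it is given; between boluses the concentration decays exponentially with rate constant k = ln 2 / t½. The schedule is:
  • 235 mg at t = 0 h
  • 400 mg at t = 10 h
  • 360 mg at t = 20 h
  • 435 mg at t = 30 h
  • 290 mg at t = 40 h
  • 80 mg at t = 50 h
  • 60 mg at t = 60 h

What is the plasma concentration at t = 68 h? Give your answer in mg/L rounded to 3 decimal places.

487.133 mg/L

k = ln 2 / 21 = 0.03301 per h
Dose 1 (235 mg at t=0 h): 235·exp(−0.03301·68) = 24.906 mg/L
Dose 2 (400 mg at t=10 h): 400·exp(−0.03301·58) = 58.972 mg/L
Dose 3 (360 mg at t=20 h): 360·exp(−0.03301·48) = 73.830 mg/L
Dose 4 (435 mg at t=30 h): 435·exp(−0.03301·38) = 124.099 mg/L
Dose 5 (290 mg at t=40 h): 290·exp(−0.03301·28) = 115.087 mg/L
Dose 6 (80 mg at t=50 h): 80·exp(−0.03301·18) = 44.164 mg/L
Dose 7 (60 mg at t=60 h): 60·exp(−0.03301·8) = 46.076 mg/L
C(68) = 24.906 + 58.972 + 73.830 + 124.099 + 115.087 + 44.164 + 46.076 = 487.133 mg/L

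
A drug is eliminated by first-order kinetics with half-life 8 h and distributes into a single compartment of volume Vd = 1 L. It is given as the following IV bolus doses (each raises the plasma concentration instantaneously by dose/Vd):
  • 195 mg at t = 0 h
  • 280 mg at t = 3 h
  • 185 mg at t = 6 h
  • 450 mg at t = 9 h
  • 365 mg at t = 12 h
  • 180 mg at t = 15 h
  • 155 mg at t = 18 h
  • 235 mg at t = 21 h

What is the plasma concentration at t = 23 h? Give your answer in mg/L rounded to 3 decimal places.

781.118 mg/L

k = ln 2 / 8 = 0.08664 per h
Dose 1 (195 mg at t=0 h): 195·exp(−0.08664·23) = 26.581 mg/L
Dose 2 (280 mg at t=3 h): 280·exp(−0.08664·20) = 49.497 mg/L
Dose 3 (185 mg at t=6 h): 185·exp(−0.08664·17) = 42.411 mg/L
Dose 4 (450 mg at t=9 h): 450·exp(−0.08664·14) = 133.786 mg/L
Dose 5 (365 mg at t=12 h): 365·exp(−0.08664·11) = 140.727 mg/L
Dose 6 (180 mg at t=15 h): 180·exp(−0.08664·8) = 90.000 mg/L
Dose 7 (155 mg at t=18 h): 155·exp(−0.08664·5) = 100.505 mg/L
Dose 8 (235 mg at t=21 h): 235·exp(−0.08664·2) = 197.611 mg/L
C(23) = 26.581 + 49.497 + 42.411 + 133.786 + 140.727 + 90.000 + 100.505 + 197.611 = 781.118 mg/L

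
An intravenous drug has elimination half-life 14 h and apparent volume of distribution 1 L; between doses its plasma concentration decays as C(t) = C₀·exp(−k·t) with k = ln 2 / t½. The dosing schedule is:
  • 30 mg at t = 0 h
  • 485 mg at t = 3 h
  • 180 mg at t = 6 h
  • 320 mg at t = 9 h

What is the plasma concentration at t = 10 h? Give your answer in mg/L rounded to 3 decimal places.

k = ln 2 / 14 = 0.04951 per h
Dose 1 (30 mg at t=0 h): 30·exp(−0.04951·10) = 18.285 mg/L
Dose 2 (485 mg at t=3 h): 485·exp(−0.04951·7) = 342.947 mg/L
Dose 3 (180 mg at t=6 h): 180·exp(−0.04951·4) = 147.660 mg/L
Dose 4 (320 mg at t=9 h): 320·exp(−0.04951·1) = 304.542 mg/L
C(10) = 18.285 + 342.947 + 147.660 + 304.542 = 813.435 mg/L

813.435 mg/L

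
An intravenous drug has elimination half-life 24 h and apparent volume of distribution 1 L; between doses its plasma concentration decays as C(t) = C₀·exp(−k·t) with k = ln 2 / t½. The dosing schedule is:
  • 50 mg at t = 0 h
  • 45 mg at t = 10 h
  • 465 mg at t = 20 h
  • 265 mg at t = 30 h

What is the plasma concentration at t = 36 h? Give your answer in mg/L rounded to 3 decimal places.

554.684 mg/L

k = ln 2 / 24 = 0.02888 per h
Dose 1 (50 mg at t=0 h): 50·exp(−0.02888·36) = 17.678 mg/L
Dose 2 (45 mg at t=10 h): 45·exp(−0.02888·26) = 21.237 mg/L
Dose 3 (465 mg at t=20 h): 465·exp(−0.02888·16) = 292.932 mg/L
Dose 4 (265 mg at t=30 h): 265·exp(−0.02888·6) = 222.838 mg/L
C(36) = 17.678 + 21.237 + 292.932 + 222.838 = 554.684 mg/L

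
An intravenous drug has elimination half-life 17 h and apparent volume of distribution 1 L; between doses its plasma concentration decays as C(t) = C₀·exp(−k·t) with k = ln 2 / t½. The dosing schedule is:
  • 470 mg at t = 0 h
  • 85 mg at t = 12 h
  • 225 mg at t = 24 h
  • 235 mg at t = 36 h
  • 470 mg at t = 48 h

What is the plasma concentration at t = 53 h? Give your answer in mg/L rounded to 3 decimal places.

639.911 mg/L

k = ln 2 / 17 = 0.04077 per h
Dose 1 (470 mg at t=0 h): 470·exp(−0.04077·53) = 54.149 mg/L
Dose 2 (85 mg at t=12 h): 85·exp(−0.04077·41) = 15.974 mg/L
Dose 3 (225 mg at t=24 h): 225·exp(−0.04077·29) = 68.970 mg/L
Dose 4 (235 mg at t=36 h): 235·exp(−0.04077·17) = 117.500 mg/L
Dose 5 (470 mg at t=48 h): 470·exp(−0.04077·5) = 383.318 mg/L
C(53) = 54.149 + 15.974 + 68.970 + 117.500 + 383.318 = 639.911 mg/L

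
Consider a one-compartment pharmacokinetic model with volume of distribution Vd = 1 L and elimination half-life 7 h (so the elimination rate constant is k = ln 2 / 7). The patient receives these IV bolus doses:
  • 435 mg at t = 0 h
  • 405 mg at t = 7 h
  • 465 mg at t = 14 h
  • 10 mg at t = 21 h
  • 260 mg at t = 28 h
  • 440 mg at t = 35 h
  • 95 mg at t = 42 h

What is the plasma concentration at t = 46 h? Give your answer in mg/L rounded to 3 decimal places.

k = ln 2 / 7 = 0.09902 per h
Dose 1 (435 mg at t=0 h): 435·exp(−0.09902·46) = 4.574 mg/L
Dose 2 (405 mg at t=7 h): 405·exp(−0.09902·39) = 8.517 mg/L
Dose 3 (465 mg at t=14 h): 465·exp(−0.09902·32) = 19.558 mg/L
Dose 4 (10 mg at t=21 h): 10·exp(−0.09902·25) = 0.841 mg/L
Dose 5 (260 mg at t=28 h): 260·exp(−0.09902·18) = 43.742 mg/L
Dose 6 (440 mg at t=35 h): 440·exp(−0.09902·11) = 148.049 mg/L
Dose 7 (95 mg at t=42 h): 95·exp(−0.09902·4) = 63.930 mg/L
C(46) = 4.574 + 8.517 + 19.558 + 0.841 + 43.742 + 148.049 + 63.930 = 289.211 mg/L

289.211 mg/L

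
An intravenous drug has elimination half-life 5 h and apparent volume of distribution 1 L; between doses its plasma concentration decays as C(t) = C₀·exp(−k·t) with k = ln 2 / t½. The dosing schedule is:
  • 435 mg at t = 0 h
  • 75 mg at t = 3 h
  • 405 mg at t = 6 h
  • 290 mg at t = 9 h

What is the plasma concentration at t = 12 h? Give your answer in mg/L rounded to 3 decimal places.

k = ln 2 / 5 = 0.13863 per h
Dose 1 (435 mg at t=0 h): 435·exp(−0.13863·12) = 82.417 mg/L
Dose 2 (75 mg at t=3 h): 75·exp(−0.13863·9) = 21.538 mg/L
Dose 3 (405 mg at t=6 h): 405·exp(−0.13863·6) = 176.286 mg/L
Dose 4 (290 mg at t=9 h): 290·exp(−0.13863·3) = 191.329 mg/L
C(12) = 82.417 + 21.538 + 176.286 + 191.329 = 471.570 mg/L

471.570 mg/L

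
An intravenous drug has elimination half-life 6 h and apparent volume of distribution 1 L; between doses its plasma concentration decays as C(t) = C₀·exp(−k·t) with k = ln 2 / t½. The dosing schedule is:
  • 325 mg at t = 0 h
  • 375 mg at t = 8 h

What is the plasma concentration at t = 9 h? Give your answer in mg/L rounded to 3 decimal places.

448.992 mg/L

k = ln 2 / 6 = 0.11552 per h
Dose 1 (325 mg at t=0 h): 325·exp(−0.11552·9) = 114.905 mg/L
Dose 2 (375 mg at t=8 h): 375·exp(−0.11552·1) = 334.087 mg/L
C(9) = 114.905 + 334.087 = 448.992 mg/L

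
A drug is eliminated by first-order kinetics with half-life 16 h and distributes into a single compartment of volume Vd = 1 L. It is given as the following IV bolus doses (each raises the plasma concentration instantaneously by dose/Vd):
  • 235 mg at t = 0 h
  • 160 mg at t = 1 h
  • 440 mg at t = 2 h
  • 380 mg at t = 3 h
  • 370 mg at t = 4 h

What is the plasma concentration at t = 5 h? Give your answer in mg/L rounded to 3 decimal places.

1412.926 mg/L

k = ln 2 / 16 = 0.04332 per h
Dose 1 (235 mg at t=0 h): 235·exp(−0.04332·5) = 189.233 mg/L
Dose 2 (160 mg at t=1 h): 160·exp(−0.04332·4) = 134.543 mg/L
Dose 3 (440 mg at t=2 h): 440·exp(−0.04332·3) = 386.375 mg/L
Dose 4 (380 mg at t=3 h): 380·exp(−0.04332·2) = 348.462 mg/L
Dose 5 (370 mg at t=4 h): 370·exp(−0.04332·1) = 354.313 mg/L
C(5) = 189.233 + 134.543 + 386.375 + 348.462 + 354.313 = 1412.926 mg/L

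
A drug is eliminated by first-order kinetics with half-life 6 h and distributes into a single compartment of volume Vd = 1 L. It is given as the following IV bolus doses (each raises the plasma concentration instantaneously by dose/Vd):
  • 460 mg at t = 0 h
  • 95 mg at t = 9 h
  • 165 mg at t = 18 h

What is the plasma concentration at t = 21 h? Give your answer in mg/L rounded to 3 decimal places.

181.081 mg/L

k = ln 2 / 6 = 0.11552 per h
Dose 1 (460 mg at t=0 h): 460·exp(−0.11552·21) = 40.659 mg/L
Dose 2 (95 mg at t=9 h): 95·exp(−0.11552·12) = 23.750 mg/L
Dose 3 (165 mg at t=18 h): 165·exp(−0.11552·3) = 116.673 mg/L
C(21) = 40.659 + 23.750 + 116.673 = 181.081 mg/L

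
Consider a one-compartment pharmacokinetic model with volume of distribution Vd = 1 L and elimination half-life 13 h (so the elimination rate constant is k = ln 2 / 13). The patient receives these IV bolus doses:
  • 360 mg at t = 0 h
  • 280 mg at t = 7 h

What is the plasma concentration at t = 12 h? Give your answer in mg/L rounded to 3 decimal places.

k = ln 2 / 13 = 0.05332 per h
Dose 1 (360 mg at t=0 h): 360·exp(−0.05332·12) = 189.858 mg/L
Dose 2 (280 mg at t=7 h): 280·exp(−0.05332·5) = 214.475 mg/L
C(12) = 189.858 + 214.475 = 404.333 mg/L

404.333 mg/L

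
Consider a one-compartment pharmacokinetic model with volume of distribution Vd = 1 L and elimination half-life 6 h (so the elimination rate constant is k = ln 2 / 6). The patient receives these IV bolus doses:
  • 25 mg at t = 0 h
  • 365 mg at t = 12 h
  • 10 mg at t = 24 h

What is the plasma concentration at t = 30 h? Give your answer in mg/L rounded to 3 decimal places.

51.406 mg/L

k = ln 2 / 6 = 0.11552 per h
Dose 1 (25 mg at t=0 h): 25·exp(−0.11552·30) = 0.781 mg/L
Dose 2 (365 mg at t=12 h): 365·exp(−0.11552·18) = 45.625 mg/L
Dose 3 (10 mg at t=24 h): 10·exp(−0.11552·6) = 5.000 mg/L
C(30) = 0.781 + 45.625 + 5.000 = 51.406 mg/L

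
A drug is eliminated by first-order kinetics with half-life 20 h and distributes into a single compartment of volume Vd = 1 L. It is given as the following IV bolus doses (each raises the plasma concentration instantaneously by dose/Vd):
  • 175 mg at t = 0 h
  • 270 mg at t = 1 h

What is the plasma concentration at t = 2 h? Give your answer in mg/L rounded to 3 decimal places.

k = ln 2 / 20 = 0.03466 per h
Dose 1 (175 mg at t=0 h): 175·exp(−0.03466·2) = 163.281 mg/L
Dose 2 (270 mg at t=1 h): 270·exp(−0.03466·1) = 260.803 mg/L
C(2) = 163.281 + 260.803 = 424.084 mg/L

424.084 mg/L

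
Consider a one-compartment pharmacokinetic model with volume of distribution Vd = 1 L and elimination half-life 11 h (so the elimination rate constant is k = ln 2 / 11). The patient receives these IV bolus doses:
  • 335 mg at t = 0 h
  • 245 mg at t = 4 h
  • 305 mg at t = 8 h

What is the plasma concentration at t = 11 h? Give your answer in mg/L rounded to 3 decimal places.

577.581 mg/L

k = ln 2 / 11 = 0.06301 per h
Dose 1 (335 mg at t=0 h): 335·exp(−0.06301·11) = 167.500 mg/L
Dose 2 (245 mg at t=4 h): 245·exp(−0.06301·7) = 157.616 mg/L
Dose 3 (305 mg at t=8 h): 305·exp(−0.06301·3) = 252.465 mg/L
C(11) = 167.500 + 157.616 + 252.465 = 577.581 mg/L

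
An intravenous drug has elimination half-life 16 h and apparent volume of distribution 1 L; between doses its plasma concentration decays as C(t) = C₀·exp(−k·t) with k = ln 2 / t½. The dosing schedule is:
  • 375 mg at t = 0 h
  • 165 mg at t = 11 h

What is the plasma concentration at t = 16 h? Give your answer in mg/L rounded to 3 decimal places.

320.365 mg/L

k = ln 2 / 16 = 0.04332 per h
Dose 1 (375 mg at t=0 h): 375·exp(−0.04332·16) = 187.500 mg/L
Dose 2 (165 mg at t=11 h): 165·exp(−0.04332·5) = 132.865 mg/L
C(16) = 187.500 + 132.865 = 320.365 mg/L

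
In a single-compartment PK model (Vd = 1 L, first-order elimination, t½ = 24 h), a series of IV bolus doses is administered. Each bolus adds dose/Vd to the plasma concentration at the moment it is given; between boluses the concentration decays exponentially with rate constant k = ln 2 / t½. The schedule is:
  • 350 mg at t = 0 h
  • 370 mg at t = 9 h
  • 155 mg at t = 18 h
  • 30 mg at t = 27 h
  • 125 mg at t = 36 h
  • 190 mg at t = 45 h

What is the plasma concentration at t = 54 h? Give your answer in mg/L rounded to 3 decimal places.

463.842 mg/L

k = ln 2 / 24 = 0.02888 per h
Dose 1 (350 mg at t=0 h): 350·exp(−0.02888·54) = 73.578 mg/L
Dose 2 (370 mg at t=9 h): 370·exp(−0.02888·45) = 100.872 mg/L
Dose 3 (155 mg at t=18 h): 155·exp(−0.02888·36) = 54.801 mg/L
Dose 4 (30 mg at t=27 h): 30·exp(−0.02888·27) = 13.755 mg/L
Dose 5 (125 mg at t=36 h): 125·exp(−0.02888·18) = 74.325 mg/L
Dose 6 (190 mg at t=45 h): 190·exp(−0.02888·9) = 146.510 mg/L
C(54) = 73.578 + 100.872 + 54.801 + 13.755 + 74.325 + 146.510 = 463.842 mg/L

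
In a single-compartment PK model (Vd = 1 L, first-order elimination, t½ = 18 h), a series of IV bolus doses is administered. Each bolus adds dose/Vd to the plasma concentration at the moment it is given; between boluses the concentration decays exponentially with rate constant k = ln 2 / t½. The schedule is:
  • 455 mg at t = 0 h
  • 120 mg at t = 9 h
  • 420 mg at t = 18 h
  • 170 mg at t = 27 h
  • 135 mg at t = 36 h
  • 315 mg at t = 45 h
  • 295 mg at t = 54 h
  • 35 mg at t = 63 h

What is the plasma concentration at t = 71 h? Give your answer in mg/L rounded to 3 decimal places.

456.198 mg/L

k = ln 2 / 18 = 0.03851 per h
Dose 1 (455 mg at t=0 h): 455·exp(−0.03851·71) = 29.554 mg/L
Dose 2 (120 mg at t=9 h): 120·exp(−0.03851·62) = 11.023 mg/L
Dose 3 (420 mg at t=18 h): 420·exp(−0.03851·53) = 54.561 mg/L
Dose 4 (170 mg at t=27 h): 170·exp(−0.03851·44) = 31.232 mg/L
Dose 5 (135 mg at t=36 h): 135·exp(−0.03851·35) = 35.075 mg/L
Dose 6 (315 mg at t=45 h): 315·exp(−0.03851·26) = 115.742 mg/L
Dose 7 (295 mg at t=54 h): 295·exp(−0.03851·17) = 153.291 mg/L
Dose 8 (35 mg at t=63 h): 35·exp(−0.03851·8) = 25.720 mg/L
C(71) = 29.554 + 11.023 + 54.561 + 31.232 + 35.075 + 115.742 + 153.291 + 25.720 = 456.198 mg/L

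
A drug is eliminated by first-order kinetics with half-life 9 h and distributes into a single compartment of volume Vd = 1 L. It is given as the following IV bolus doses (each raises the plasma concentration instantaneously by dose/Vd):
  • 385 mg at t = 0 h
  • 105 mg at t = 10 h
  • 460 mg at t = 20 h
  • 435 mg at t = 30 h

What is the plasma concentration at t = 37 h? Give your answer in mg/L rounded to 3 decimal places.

k = ln 2 / 9 = 0.07702 per h
Dose 1 (385 mg at t=0 h): 385·exp(−0.07702·37) = 22.279 mg/L
Dose 2 (105 mg at t=10 h): 105·exp(−0.07702·27) = 13.125 mg/L
Dose 3 (460 mg at t=20 h): 460·exp(−0.07702·17) = 124.207 mg/L
Dose 4 (435 mg at t=30 h): 435·exp(−0.07702·7) = 253.720 mg/L
C(37) = 22.279 + 13.125 + 124.207 + 253.720 = 413.331 mg/L

413.331 mg/L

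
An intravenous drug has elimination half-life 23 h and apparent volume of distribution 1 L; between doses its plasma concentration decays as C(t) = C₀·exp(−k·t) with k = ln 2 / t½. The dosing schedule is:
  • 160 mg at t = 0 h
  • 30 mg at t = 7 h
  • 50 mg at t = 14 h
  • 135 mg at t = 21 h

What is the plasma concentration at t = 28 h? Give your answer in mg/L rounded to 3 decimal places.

226.855 mg/L

k = ln 2 / 23 = 0.03014 per h
Dose 1 (160 mg at t=0 h): 160·exp(−0.03014·28) = 68.810 mg/L
Dose 2 (30 mg at t=7 h): 30·exp(−0.03014·21) = 15.932 mg/L
Dose 3 (50 mg at t=14 h): 50·exp(−0.03014·14) = 32.789 mg/L
Dose 4 (135 mg at t=21 h): 135·exp(−0.03014·7) = 109.324 mg/L
C(28) = 68.810 + 15.932 + 32.789 + 109.324 = 226.855 mg/L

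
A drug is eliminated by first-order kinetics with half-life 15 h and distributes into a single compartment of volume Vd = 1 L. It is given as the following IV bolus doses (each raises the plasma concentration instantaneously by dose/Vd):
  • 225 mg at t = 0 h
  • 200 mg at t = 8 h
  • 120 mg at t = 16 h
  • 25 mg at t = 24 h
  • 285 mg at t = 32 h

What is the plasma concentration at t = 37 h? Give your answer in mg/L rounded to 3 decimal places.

k = ln 2 / 15 = 0.04621 per h
Dose 1 (225 mg at t=0 h): 225·exp(−0.04621·37) = 40.704 mg/L
Dose 2 (200 mg at t=8 h): 200·exp(−0.04621·29) = 52.365 mg/L
Dose 3 (120 mg at t=16 h): 120·exp(−0.04621·21) = 45.471 mg/L
Dose 4 (25 mg at t=24 h): 25·exp(−0.04621·13) = 13.710 mg/L
Dose 5 (285 mg at t=32 h): 285·exp(−0.04621·5) = 226.205 mg/L
C(37) = 40.704 + 52.365 + 45.471 + 13.710 + 226.205 = 378.456 mg/L

378.456 mg/L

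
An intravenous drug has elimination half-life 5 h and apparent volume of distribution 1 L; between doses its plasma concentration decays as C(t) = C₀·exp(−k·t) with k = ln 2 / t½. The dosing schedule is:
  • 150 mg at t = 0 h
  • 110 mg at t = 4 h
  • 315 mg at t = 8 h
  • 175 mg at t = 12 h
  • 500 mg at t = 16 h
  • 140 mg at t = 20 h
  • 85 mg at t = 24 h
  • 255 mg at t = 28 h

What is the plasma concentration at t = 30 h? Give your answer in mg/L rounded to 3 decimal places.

k = ln 2 / 5 = 0.13863 per h
Dose 1 (150 mg at t=0 h): 150·exp(−0.13863·30) = 2.344 mg/L
Dose 2 (110 mg at t=4 h): 110·exp(−0.13863·26) = 2.993 mg/L
Dose 3 (315 mg at t=8 h): 315·exp(−0.13863·22) = 14.920 mg/L
Dose 4 (175 mg at t=12 h): 175·exp(−0.13863·18) = 14.432 mg/L
Dose 5 (500 mg at t=16 h): 500·exp(−0.13863·14) = 71.794 mg/L
Dose 6 (140 mg at t=20 h): 140·exp(−0.13863·10) = 35.000 mg/L
Dose 7 (85 mg at t=24 h): 85·exp(−0.13863·6) = 36.998 mg/L
Dose 8 (255 mg at t=28 h): 255·exp(−0.13863·2) = 193.254 mg/L
C(30) = 2.344 + 2.993 + 14.920 + 14.432 + 71.794 + 35.000 + 36.998 + 193.254 = 371.735 mg/L

371.735 mg/L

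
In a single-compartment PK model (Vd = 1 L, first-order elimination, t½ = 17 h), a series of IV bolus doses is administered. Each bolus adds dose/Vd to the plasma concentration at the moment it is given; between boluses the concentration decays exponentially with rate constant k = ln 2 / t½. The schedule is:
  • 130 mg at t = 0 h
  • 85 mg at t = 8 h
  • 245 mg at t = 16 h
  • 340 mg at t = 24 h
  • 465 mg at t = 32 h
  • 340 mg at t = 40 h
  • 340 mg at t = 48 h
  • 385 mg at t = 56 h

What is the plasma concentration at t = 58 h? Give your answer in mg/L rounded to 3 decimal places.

1057.781 mg/L

k = ln 2 / 17 = 0.04077 per h
Dose 1 (130 mg at t=0 h): 130·exp(−0.04077·58) = 12.215 mg/L
Dose 2 (85 mg at t=8 h): 85·exp(−0.04077·50) = 11.067 mg/L
Dose 3 (245 mg at t=16 h): 245·exp(−0.04077·42) = 44.202 mg/L
Dose 4 (340 mg at t=24 h): 340·exp(−0.04077·34) = 85.000 mg/L
Dose 5 (465 mg at t=32 h): 465·exp(−0.04077·26) = 161.085 mg/L
Dose 6 (340 mg at t=40 h): 340·exp(−0.04077·18) = 163.208 mg/L
Dose 7 (340 mg at t=48 h): 340·exp(−0.04077·10) = 226.153 mg/L
Dose 8 (385 mg at t=56 h): 385·exp(−0.04077·2) = 354.851 mg/L
C(58) = 12.215 + 11.067 + 44.202 + 85.000 + 161.085 + 163.208 + 226.153 + 354.851 = 1057.781 mg/L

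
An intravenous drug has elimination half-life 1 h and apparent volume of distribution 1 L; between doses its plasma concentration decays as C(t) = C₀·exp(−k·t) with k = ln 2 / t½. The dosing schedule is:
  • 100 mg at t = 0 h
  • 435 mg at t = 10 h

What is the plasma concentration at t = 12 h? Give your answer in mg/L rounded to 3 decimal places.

k = ln 2 / 1 = 0.69315 per h
Dose 1 (100 mg at t=0 h): 100·exp(−0.69315·12) = 0.024 mg/L
Dose 2 (435 mg at t=10 h): 435·exp(−0.69315·2) = 108.750 mg/L
C(12) = 0.024 + 108.750 = 108.774 mg/L

108.774 mg/L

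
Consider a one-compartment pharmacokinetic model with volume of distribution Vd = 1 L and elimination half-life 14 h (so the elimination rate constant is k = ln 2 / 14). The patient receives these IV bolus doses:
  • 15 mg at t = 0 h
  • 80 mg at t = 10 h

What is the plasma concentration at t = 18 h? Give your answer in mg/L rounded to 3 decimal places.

k = ln 2 / 14 = 0.04951 per h
Dose 1 (15 mg at t=0 h): 15·exp(−0.04951·18) = 6.153 mg/L
Dose 2 (80 mg at t=10 h): 80·exp(−0.04951·8) = 53.836 mg/L
C(18) = 6.153 + 53.836 = 59.989 mg/L

59.989 mg/L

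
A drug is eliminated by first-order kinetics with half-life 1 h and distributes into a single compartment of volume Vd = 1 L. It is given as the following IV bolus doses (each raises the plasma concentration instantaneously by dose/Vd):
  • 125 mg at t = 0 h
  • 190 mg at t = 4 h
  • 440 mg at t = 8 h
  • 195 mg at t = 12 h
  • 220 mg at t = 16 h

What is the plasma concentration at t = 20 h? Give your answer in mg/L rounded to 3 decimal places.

14.622 mg/L

k = ln 2 / 1 = 0.69315 per h
Dose 1 (125 mg at t=0 h): 125·exp(−0.69315·20) = 0.000 mg/L
Dose 2 (190 mg at t=4 h): 190·exp(−0.69315·16) = 0.003 mg/L
Dose 3 (440 mg at t=8 h): 440·exp(−0.69315·12) = 0.107 mg/L
Dose 4 (195 mg at t=12 h): 195·exp(−0.69315·8) = 0.762 mg/L
Dose 5 (220 mg at t=16 h): 220·exp(−0.69315·4) = 13.750 mg/L
C(20) = 0.000 + 0.003 + 0.107 + 0.762 + 13.750 = 14.622 mg/L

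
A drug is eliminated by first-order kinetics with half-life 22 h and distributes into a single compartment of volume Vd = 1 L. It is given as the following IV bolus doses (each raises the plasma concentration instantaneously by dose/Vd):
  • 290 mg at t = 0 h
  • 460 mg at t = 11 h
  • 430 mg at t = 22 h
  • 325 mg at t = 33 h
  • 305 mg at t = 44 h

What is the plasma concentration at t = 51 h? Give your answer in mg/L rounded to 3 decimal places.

790.004 mg/L

k = ln 2 / 22 = 0.03151 per h
Dose 1 (290 mg at t=0 h): 290·exp(−0.03151·51) = 58.151 mg/L
Dose 2 (460 mg at t=11 h): 460·exp(−0.03151·40) = 130.446 mg/L
Dose 3 (430 mg at t=22 h): 430·exp(−0.03151·29) = 172.447 mg/L
Dose 4 (325 mg at t=33 h): 325·exp(−0.03151·18) = 184.326 mg/L
Dose 5 (305 mg at t=44 h): 305·exp(−0.03151·7) = 244.634 mg/L
C(51) = 58.151 + 130.446 + 172.447 + 184.326 + 244.634 = 790.004 mg/L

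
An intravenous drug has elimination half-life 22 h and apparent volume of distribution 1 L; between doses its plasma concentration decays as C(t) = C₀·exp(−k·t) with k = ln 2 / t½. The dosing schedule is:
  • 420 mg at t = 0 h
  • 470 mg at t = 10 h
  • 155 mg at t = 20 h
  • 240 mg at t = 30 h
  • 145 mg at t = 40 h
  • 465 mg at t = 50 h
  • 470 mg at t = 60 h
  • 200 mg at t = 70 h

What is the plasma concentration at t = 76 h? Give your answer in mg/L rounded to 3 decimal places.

881.011 mg/L

k = ln 2 / 22 = 0.03151 per h
Dose 1 (420 mg at t=0 h): 420·exp(−0.03151·76) = 38.311 mg/L
Dose 2 (470 mg at t=10 h): 470·exp(−0.03151·66) = 58.750 mg/L
Dose 3 (155 mg at t=20 h): 155·exp(−0.03151·56) = 26.551 mg/L
Dose 4 (240 mg at t=30 h): 240·exp(−0.03151·46) = 56.336 mg/L
Dose 5 (145 mg at t=40 h): 145·exp(−0.03151·36) = 46.642 mg/L
Dose 6 (465 mg at t=50 h): 465·exp(−0.03151·26) = 204.970 mg/L
Dose 7 (470 mg at t=60 h): 470·exp(−0.03151·16) = 283.901 mg/L
Dose 8 (200 mg at t=70 h): 200·exp(−0.03151·6) = 165.551 mg/L
C(76) = 38.311 + 58.750 + 26.551 + 56.336 + 46.642 + 204.970 + 283.901 + 165.551 = 881.011 mg/L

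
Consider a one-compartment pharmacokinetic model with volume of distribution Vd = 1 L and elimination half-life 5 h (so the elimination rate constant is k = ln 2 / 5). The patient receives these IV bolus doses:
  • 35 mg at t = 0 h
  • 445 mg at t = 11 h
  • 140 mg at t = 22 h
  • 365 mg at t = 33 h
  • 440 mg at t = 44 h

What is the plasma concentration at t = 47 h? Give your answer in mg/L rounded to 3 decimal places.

k = ln 2 / 5 = 0.13863 per h
Dose 1 (35 mg at t=0 h): 35·exp(−0.13863·47) = 0.052 mg/L
Dose 2 (445 mg at t=11 h): 445·exp(−0.13863·36) = 3.027 mg/L
Dose 3 (140 mg at t=22 h): 140·exp(−0.13863·25) = 4.375 mg/L
Dose 4 (365 mg at t=33 h): 365·exp(−0.13863·14) = 52.409 mg/L
Dose 5 (440 mg at t=44 h): 440·exp(−0.13863·3) = 290.292 mg/L
C(47) = 0.052 + 3.027 + 4.375 + 52.409 + 290.292 = 350.154 mg/L

350.154 mg/L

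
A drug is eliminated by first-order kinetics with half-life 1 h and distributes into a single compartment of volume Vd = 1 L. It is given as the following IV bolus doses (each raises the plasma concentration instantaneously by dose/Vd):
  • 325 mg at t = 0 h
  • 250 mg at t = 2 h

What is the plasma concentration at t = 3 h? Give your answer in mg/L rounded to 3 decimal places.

165.625 mg/L

k = ln 2 / 1 = 0.69315 per h
Dose 1 (325 mg at t=0 h): 325·exp(−0.69315·3) = 40.625 mg/L
Dose 2 (250 mg at t=2 h): 250·exp(−0.69315·1) = 125.000 mg/L
C(3) = 40.625 + 125.000 = 165.625 mg/L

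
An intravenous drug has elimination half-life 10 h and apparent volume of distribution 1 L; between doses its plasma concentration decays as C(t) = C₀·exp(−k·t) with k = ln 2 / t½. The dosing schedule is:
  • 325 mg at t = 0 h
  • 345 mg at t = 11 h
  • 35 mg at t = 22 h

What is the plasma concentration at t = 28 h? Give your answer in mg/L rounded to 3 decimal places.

k = ln 2 / 10 = 0.06931 per h
Dose 1 (325 mg at t=0 h): 325·exp(−0.06931·28) = 46.666 mg/L
Dose 2 (345 mg at t=11 h): 345·exp(−0.06931·17) = 106.186 mg/L
Dose 3 (35 mg at t=22 h): 35·exp(−0.06931·6) = 23.091 mg/L
C(28) = 46.666 + 106.186 + 23.091 = 175.943 mg/L

175.943 mg/L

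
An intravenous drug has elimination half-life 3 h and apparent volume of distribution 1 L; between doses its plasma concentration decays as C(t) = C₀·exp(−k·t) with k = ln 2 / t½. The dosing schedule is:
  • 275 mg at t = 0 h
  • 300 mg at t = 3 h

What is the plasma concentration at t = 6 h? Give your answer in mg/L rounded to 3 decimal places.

218.750 mg/L

k = ln 2 / 3 = 0.23105 per h
Dose 1 (275 mg at t=0 h): 275·exp(−0.23105·6) = 68.750 mg/L
Dose 2 (300 mg at t=3 h): 300·exp(−0.23105·3) = 150.000 mg/L
C(6) = 68.750 + 150.000 = 218.750 mg/L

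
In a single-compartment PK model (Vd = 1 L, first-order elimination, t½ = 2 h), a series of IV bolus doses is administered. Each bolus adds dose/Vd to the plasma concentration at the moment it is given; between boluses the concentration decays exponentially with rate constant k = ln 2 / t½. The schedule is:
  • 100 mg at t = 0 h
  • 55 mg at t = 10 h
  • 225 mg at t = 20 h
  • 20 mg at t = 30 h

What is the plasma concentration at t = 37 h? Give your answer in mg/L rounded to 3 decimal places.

2.394 mg/L

k = ln 2 / 2 = 0.34657 per h
Dose 1 (100 mg at t=0 h): 100·exp(−0.34657·37) = 0.000 mg/L
Dose 2 (55 mg at t=10 h): 55·exp(−0.34657·27) = 0.005 mg/L
Dose 3 (225 mg at t=20 h): 225·exp(−0.34657·17) = 0.621 mg/L
Dose 4 (20 mg at t=30 h): 20·exp(−0.34657·7) = 1.768 mg/L
C(37) = 0.000 + 0.005 + 0.621 + 1.768 = 2.394 mg/L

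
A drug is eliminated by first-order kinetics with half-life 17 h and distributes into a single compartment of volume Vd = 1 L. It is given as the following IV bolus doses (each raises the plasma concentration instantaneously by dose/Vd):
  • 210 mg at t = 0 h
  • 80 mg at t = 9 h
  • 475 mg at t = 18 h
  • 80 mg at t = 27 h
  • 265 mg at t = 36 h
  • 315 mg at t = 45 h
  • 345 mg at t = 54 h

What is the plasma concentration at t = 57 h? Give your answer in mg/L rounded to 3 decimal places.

763.202 mg/L

k = ln 2 / 17 = 0.04077 per h
Dose 1 (210 mg at t=0 h): 210·exp(−0.04077·57) = 20.553 mg/L
Dose 2 (80 mg at t=9 h): 80·exp(−0.04077·48) = 11.301 mg/L
Dose 3 (475 mg at t=18 h): 475·exp(−0.04077·39) = 96.849 mg/L
Dose 4 (80 mg at t=27 h): 80·exp(−0.04077·30) = 23.543 mg/L
Dose 5 (265 mg at t=36 h): 265·exp(−0.04077·21) = 112.560 mg/L
Dose 6 (315 mg at t=45 h): 315·exp(−0.04077·12) = 193.116 mg/L
Dose 7 (345 mg at t=54 h): 345·exp(−0.04077·3) = 305.278 mg/L
C(57) = 20.553 + 11.301 + 96.849 + 23.543 + 112.560 + 193.116 + 305.278 = 763.202 mg/L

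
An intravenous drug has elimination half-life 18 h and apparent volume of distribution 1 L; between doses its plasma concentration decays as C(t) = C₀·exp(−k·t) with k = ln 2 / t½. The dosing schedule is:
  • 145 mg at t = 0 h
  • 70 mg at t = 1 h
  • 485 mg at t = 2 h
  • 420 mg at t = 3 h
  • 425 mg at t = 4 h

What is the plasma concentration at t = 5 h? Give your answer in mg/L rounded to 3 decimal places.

k = ln 2 / 18 = 0.03851 per h
Dose 1 (145 mg at t=0 h): 145·exp(−0.03851·5) = 119.605 mg/L
Dose 2 (70 mg at t=1 h): 70·exp(−0.03851·4) = 60.007 mg/L
Dose 3 (485 mg at t=2 h): 485·exp(−0.03851·3) = 432.086 mg/L
Dose 4 (420 mg at t=3 h): 420·exp(−0.03851·2) = 388.867 mg/L
Dose 5 (425 mg at t=4 h): 425·exp(−0.03851·1) = 408.945 mg/L
C(5) = 119.605 + 60.007 + 432.086 + 388.867 + 408.945 = 1409.510 mg/L

1409.510 mg/L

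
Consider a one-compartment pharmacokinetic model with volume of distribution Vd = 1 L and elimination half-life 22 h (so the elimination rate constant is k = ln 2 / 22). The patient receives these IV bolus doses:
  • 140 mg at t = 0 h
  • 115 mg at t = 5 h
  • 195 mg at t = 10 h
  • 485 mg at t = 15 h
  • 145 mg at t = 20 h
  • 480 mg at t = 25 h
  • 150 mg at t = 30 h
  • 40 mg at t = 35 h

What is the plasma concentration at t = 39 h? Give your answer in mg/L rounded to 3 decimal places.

k = ln 2 / 22 = 0.03151 per h
Dose 1 (140 mg at t=0 h): 140·exp(−0.03151·39) = 40.972 mg/L
Dose 2 (115 mg at t=5 h): 115·exp(−0.03151·34) = 39.398 mg/L
Dose 3 (195 mg at t=10 h): 195·exp(−0.03151·29) = 78.203 mg/L
Dose 4 (485 mg at t=15 h): 485·exp(−0.03151·24) = 227.691 mg/L
Dose 5 (145 mg at t=20 h): 145·exp(−0.03151·19) = 79.687 mg/L
Dose 6 (480 mg at t=25 h): 480·exp(−0.03151·14) = 308.800 mg/L
Dose 7 (150 mg at t=30 h): 150·exp(−0.03151·9) = 112.965 mg/L
Dose 8 (40 mg at t=35 h): 40·exp(−0.03151·4) = 35.264 mg/L
C(39) = 40.972 + 39.398 + 78.203 + 227.691 + 79.687 + 308.800 + 112.965 + 35.264 = 922.978 mg/L

922.978 mg/L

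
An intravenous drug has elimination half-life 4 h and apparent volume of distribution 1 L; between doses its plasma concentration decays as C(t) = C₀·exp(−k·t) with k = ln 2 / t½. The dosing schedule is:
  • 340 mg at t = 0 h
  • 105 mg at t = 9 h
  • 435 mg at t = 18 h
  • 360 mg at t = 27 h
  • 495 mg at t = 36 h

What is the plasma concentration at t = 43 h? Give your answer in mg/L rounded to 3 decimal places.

k = ln 2 / 4 = 0.17329 per h
Dose 1 (340 mg at t=0 h): 340·exp(−0.17329·43) = 0.197 mg/L
Dose 2 (105 mg at t=9 h): 105·exp(−0.17329·34) = 0.290 mg/L
Dose 3 (435 mg at t=18 h): 435·exp(−0.17329·25) = 5.715 mg/L
Dose 4 (360 mg at t=27 h): 360·exp(−0.17329·16) = 22.500 mg/L
Dose 5 (495 mg at t=36 h): 495·exp(−0.17329·7) = 147.164 mg/L
C(43) = 0.197 + 0.290 + 5.715 + 22.500 + 147.164 = 175.867 mg/L

175.867 mg/L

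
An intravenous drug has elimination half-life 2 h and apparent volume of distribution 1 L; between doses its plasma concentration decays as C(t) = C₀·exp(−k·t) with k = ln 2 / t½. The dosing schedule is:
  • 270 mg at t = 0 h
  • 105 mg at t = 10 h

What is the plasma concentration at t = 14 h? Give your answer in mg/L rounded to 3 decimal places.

k = ln 2 / 2 = 0.34657 per h
Dose 1 (270 mg at t=0 h): 270·exp(−0.34657·14) = 2.109 mg/L
Dose 2 (105 mg at t=10 h): 105·exp(−0.34657·4) = 26.250 mg/L
C(14) = 2.109 + 26.250 = 28.359 mg/L

28.359 mg/L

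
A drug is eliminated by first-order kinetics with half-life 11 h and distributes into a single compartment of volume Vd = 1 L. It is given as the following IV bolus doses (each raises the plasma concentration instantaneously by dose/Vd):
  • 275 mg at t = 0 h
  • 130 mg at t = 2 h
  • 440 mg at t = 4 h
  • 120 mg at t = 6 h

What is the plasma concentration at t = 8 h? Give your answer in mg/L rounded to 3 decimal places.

k = ln 2 / 11 = 0.06301 per h
Dose 1 (275 mg at t=0 h): 275·exp(−0.06301·8) = 166.112 mg/L
Dose 2 (130 mg at t=2 h): 130·exp(−0.06301·6) = 89.073 mg/L
Dose 3 (440 mg at t=4 h): 440·exp(−0.06301·4) = 341.969 mg/L
Dose 4 (120 mg at t=6 h): 120·exp(−0.06301·2) = 105.791 mg/L
C(8) = 166.112 + 89.073 + 341.969 + 105.791 = 702.945 mg/L

702.945 mg/L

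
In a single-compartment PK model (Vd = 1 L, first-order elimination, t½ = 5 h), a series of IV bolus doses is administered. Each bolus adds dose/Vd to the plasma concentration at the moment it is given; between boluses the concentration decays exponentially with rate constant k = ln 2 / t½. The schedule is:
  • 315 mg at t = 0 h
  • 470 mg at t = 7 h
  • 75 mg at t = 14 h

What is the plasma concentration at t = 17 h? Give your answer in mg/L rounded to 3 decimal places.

196.822 mg/L

k = ln 2 / 5 = 0.13863 per h
Dose 1 (315 mg at t=0 h): 315·exp(−0.13863·17) = 29.841 mg/L
Dose 2 (470 mg at t=7 h): 470·exp(−0.13863·10) = 117.500 mg/L
Dose 3 (75 mg at t=14 h): 75·exp(−0.13863·3) = 49.482 mg/L
C(17) = 29.841 + 117.500 + 49.482 = 196.822 mg/L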